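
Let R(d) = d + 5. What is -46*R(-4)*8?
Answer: -368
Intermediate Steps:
R(d) = 5 + d
-46*R(-4)*8 = -46*(5 - 4)*8 = -46*1*8 = -46*8 = -368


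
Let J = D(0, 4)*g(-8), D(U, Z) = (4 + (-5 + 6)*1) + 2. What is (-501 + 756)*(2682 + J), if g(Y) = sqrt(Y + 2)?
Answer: 683910 + 1785*I*sqrt(6) ≈ 6.8391e+5 + 4372.3*I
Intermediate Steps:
D(U, Z) = 7 (D(U, Z) = (4 + 1*1) + 2 = (4 + 1) + 2 = 5 + 2 = 7)
g(Y) = sqrt(2 + Y)
J = 7*I*sqrt(6) (J = 7*sqrt(2 - 8) = 7*sqrt(-6) = 7*(I*sqrt(6)) = 7*I*sqrt(6) ≈ 17.146*I)
(-501 + 756)*(2682 + J) = (-501 + 756)*(2682 + 7*I*sqrt(6)) = 255*(2682 + 7*I*sqrt(6)) = 683910 + 1785*I*sqrt(6)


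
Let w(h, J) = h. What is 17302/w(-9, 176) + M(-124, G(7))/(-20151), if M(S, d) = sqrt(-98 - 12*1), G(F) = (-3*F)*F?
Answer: -17302/9 - I*sqrt(110)/20151 ≈ -1922.4 - 0.00052048*I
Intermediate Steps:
G(F) = -3*F**2
M(S, d) = I*sqrt(110) (M(S, d) = sqrt(-98 - 12) = sqrt(-110) = I*sqrt(110))
17302/w(-9, 176) + M(-124, G(7))/(-20151) = 17302/(-9) + (I*sqrt(110))/(-20151) = 17302*(-1/9) + (I*sqrt(110))*(-1/20151) = -17302/9 - I*sqrt(110)/20151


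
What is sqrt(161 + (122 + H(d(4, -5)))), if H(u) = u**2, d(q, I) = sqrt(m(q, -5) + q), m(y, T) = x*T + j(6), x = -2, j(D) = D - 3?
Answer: 10*sqrt(3) ≈ 17.320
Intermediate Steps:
j(D) = -3 + D
m(y, T) = 3 - 2*T (m(y, T) = -2*T + (-3 + 6) = -2*T + 3 = 3 - 2*T)
d(q, I) = sqrt(13 + q) (d(q, I) = sqrt((3 - 2*(-5)) + q) = sqrt((3 + 10) + q) = sqrt(13 + q))
sqrt(161 + (122 + H(d(4, -5)))) = sqrt(161 + (122 + (sqrt(13 + 4))**2)) = sqrt(161 + (122 + (sqrt(17))**2)) = sqrt(161 + (122 + 17)) = sqrt(161 + 139) = sqrt(300) = 10*sqrt(3)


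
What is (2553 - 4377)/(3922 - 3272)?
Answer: -912/325 ≈ -2.8062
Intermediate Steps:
(2553 - 4377)/(3922 - 3272) = -1824/650 = -1824*1/650 = -912/325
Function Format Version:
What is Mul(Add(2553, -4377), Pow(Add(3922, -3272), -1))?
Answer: Rational(-912, 325) ≈ -2.8062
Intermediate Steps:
Mul(Add(2553, -4377), Pow(Add(3922, -3272), -1)) = Mul(-1824, Pow(650, -1)) = Mul(-1824, Rational(1, 650)) = Rational(-912, 325)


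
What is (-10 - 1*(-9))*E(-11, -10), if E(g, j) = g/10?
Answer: 11/10 ≈ 1.1000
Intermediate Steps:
E(g, j) = g/10 (E(g, j) = g*(⅒) = g/10)
(-10 - 1*(-9))*E(-11, -10) = (-10 - 1*(-9))*((⅒)*(-11)) = (-10 + 9)*(-11/10) = -1*(-11/10) = 11/10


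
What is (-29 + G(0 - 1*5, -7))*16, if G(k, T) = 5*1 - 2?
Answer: -416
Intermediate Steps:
G(k, T) = 3 (G(k, T) = 5 - 2 = 3)
(-29 + G(0 - 1*5, -7))*16 = (-29 + 3)*16 = -26*16 = -416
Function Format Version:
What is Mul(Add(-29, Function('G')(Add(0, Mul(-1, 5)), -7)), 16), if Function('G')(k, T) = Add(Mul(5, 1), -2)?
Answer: -416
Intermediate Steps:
Function('G')(k, T) = 3 (Function('G')(k, T) = Add(5, -2) = 3)
Mul(Add(-29, Function('G')(Add(0, Mul(-1, 5)), -7)), 16) = Mul(Add(-29, 3), 16) = Mul(-26, 16) = -416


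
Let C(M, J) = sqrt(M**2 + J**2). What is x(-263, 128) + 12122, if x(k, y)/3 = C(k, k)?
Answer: 12122 + 789*sqrt(2) ≈ 13238.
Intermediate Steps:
C(M, J) = sqrt(J**2 + M**2)
x(k, y) = 3*sqrt(2)*sqrt(k**2) (x(k, y) = 3*sqrt(k**2 + k**2) = 3*sqrt(2*k**2) = 3*(sqrt(2)*sqrt(k**2)) = 3*sqrt(2)*sqrt(k**2))
x(-263, 128) + 12122 = 3*sqrt(2)*sqrt((-263)**2) + 12122 = 3*sqrt(2)*sqrt(69169) + 12122 = 3*sqrt(2)*263 + 12122 = 789*sqrt(2) + 12122 = 12122 + 789*sqrt(2)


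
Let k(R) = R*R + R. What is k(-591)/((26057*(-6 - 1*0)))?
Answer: -58115/26057 ≈ -2.2303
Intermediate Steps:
k(R) = R + R**2 (k(R) = R**2 + R = R + R**2)
k(-591)/((26057*(-6 - 1*0))) = (-591*(1 - 591))/((26057*(-6 - 1*0))) = (-591*(-590))/((26057*(-6 + 0))) = 348690/((26057*(-6))) = 348690/(-156342) = 348690*(-1/156342) = -58115/26057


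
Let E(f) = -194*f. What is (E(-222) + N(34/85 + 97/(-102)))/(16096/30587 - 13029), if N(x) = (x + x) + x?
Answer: -223935960773/67745327590 ≈ -3.3056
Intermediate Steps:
N(x) = 3*x (N(x) = 2*x + x = 3*x)
(E(-222) + N(34/85 + 97/(-102)))/(16096/30587 - 13029) = (-194*(-222) + 3*(34/85 + 97/(-102)))/(16096/30587 - 13029) = (43068 + 3*(34*(1/85) + 97*(-1/102)))/(16096*(1/30587) - 13029) = (43068 + 3*(⅖ - 97/102))/(16096/30587 - 13029) = (43068 + 3*(-281/510))/(-398501927/30587) = (43068 - 281/170)*(-30587/398501927) = (7321279/170)*(-30587/398501927) = -223935960773/67745327590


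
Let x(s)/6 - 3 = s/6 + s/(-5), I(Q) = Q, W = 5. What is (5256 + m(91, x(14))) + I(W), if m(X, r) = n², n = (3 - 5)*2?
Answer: 5277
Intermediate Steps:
x(s) = 18 - s/5 (x(s) = 18 + 6*(s/6 + s/(-5)) = 18 + 6*(s*(⅙) + s*(-⅕)) = 18 + 6*(s/6 - s/5) = 18 + 6*(-s/30) = 18 - s/5)
n = -4 (n = -2*2 = -4)
m(X, r) = 16 (m(X, r) = (-4)² = 16)
(5256 + m(91, x(14))) + I(W) = (5256 + 16) + 5 = 5272 + 5 = 5277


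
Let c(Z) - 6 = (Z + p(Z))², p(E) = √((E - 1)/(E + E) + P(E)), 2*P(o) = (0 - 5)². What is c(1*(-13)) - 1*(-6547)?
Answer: 175111/26 - √8814 ≈ 6641.2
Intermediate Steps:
P(o) = 25/2 (P(o) = (0 - 5)²/2 = (½)*(-5)² = (½)*25 = 25/2)
p(E) = √(25/2 + (-1 + E)/(2*E)) (p(E) = √((E - 1)/(E + E) + 25/2) = √((-1 + E)/((2*E)) + 25/2) = √((-1 + E)*(1/(2*E)) + 25/2) = √((-1 + E)/(2*E) + 25/2) = √(25/2 + (-1 + E)/(2*E)))
c(Z) = 6 + (Z + √(52 - 2/Z)/2)²
c(1*(-13)) - 1*(-6547) = (6 + (2*(1*(-13)) + √2*√(26 - 1/(1*(-13))))²/4) - 1*(-6547) = (6 + (2*(-13) + √2*√(26 - 1/(-13)))²/4) + 6547 = (6 + (-26 + √2*√(26 - 1*(-1/13)))²/4) + 6547 = (6 + (-26 + √2*√(26 + 1/13))²/4) + 6547 = (6 + (-26 + √2*√(339/13))²/4) + 6547 = (6 + (-26 + √2*(√4407/13))²/4) + 6547 = (6 + (-26 + √8814/13)²/4) + 6547 = 6553 + (-26 + √8814/13)²/4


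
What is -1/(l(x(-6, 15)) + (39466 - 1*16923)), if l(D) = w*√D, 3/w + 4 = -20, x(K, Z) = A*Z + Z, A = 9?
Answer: -721376/16261979093 - 20*√6/16261979093 ≈ -4.4363e-5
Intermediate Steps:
x(K, Z) = 10*Z (x(K, Z) = 9*Z + Z = 10*Z)
w = -⅛ (w = 3/(-4 - 20) = 3/(-24) = 3*(-1/24) = -⅛ ≈ -0.12500)
l(D) = -√D/8
-1/(l(x(-6, 15)) + (39466 - 1*16923)) = -1/(-5*√6/8 + (39466 - 1*16923)) = -1/(-5*√6/8 + (39466 - 16923)) = -1/(-5*√6/8 + 22543) = -1/(22543 - 5*√6/8)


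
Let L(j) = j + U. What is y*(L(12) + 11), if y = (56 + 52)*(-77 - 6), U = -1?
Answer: -197208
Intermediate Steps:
y = -8964 (y = 108*(-83) = -8964)
L(j) = -1 + j (L(j) = j - 1 = -1 + j)
y*(L(12) + 11) = -8964*((-1 + 12) + 11) = -8964*(11 + 11) = -8964*22 = -197208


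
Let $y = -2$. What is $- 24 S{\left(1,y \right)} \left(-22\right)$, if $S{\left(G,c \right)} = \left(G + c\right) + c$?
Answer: $-1584$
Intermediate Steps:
$S{\left(G,c \right)} = G + 2 c$
$- 24 S{\left(1,y \right)} \left(-22\right) = - 24 \left(1 + 2 \left(-2\right)\right) \left(-22\right) = - 24 \left(1 - 4\right) \left(-22\right) = \left(-24\right) \left(-3\right) \left(-22\right) = 72 \left(-22\right) = -1584$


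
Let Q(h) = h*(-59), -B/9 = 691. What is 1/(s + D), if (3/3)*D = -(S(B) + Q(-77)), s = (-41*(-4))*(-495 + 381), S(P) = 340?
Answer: -1/23579 ≈ -4.2411e-5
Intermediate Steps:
B = -6219 (B = -9*691 = -6219)
Q(h) = -59*h
s = -18696 (s = 164*(-114) = -18696)
D = -4883 (D = -(340 - 59*(-77)) = -(340 + 4543) = -1*4883 = -4883)
1/(s + D) = 1/(-18696 - 4883) = 1/(-23579) = -1/23579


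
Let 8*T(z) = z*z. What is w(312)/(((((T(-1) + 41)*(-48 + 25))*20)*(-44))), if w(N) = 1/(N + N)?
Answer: 1/519398880 ≈ 1.9253e-9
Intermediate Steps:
T(z) = z**2/8 (T(z) = (z*z)/8 = z**2/8)
w(N) = 1/(2*N)
w(312)/(((((T(-1) + 41)*(-48 + 25))*20)*(-44))) = ((1/2)/312)/((((((1/8)*(-1)**2 + 41)*(-48 + 25))*20)*(-44))) = ((1/2)*(1/312))/((((((1/8)*1 + 41)*(-23))*20)*(-44))) = 1/(624*(((((1/8 + 41)*(-23))*20)*(-44)))) = 1/(624*(((((329/8)*(-23))*20)*(-44)))) = 1/(624*((-7567/8*20*(-44)))) = 1/(624*((-37835/2*(-44)))) = (1/624)/832370 = (1/624)*(1/832370) = 1/519398880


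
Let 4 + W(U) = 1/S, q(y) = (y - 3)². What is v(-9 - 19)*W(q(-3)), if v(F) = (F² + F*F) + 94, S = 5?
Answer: -31578/5 ≈ -6315.6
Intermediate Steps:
v(F) = 94 + 2*F² (v(F) = (F² + F²) + 94 = 2*F² + 94 = 94 + 2*F²)
q(y) = (-3 + y)²
W(U) = -19/5 (W(U) = -4 + 1/5 = -4 + ⅕ = -19/5)
v(-9 - 19)*W(q(-3)) = (94 + 2*(-9 - 19)²)*(-19/5) = (94 + 2*(-28)²)*(-19/5) = (94 + 2*784)*(-19/5) = (94 + 1568)*(-19/5) = 1662*(-19/5) = -31578/5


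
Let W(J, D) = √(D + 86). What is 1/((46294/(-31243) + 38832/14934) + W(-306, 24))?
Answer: -676381446516511/65762807260150729 + 6047212789685929*√110/657628072601507290 ≈ 0.086158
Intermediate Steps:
W(J, D) = √(86 + D)
1/((46294/(-31243) + 38832/14934) + W(-306, 24)) = 1/((46294/(-31243) + 38832/14934) + √(86 + 24)) = 1/((46294*(-1/31243) + 38832*(1/14934)) + √110) = 1/((-46294/31243 + 6472/2489) + √110) = 1/(86978930/77763827 + √110)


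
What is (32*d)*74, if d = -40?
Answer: -94720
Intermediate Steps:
(32*d)*74 = (32*(-40))*74 = -1280*74 = -94720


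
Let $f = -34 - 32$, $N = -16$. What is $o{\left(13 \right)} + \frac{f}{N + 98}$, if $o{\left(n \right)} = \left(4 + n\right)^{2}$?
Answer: $\frac{11816}{41} \approx 288.2$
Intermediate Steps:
$f = -66$
$o{\left(13 \right)} + \frac{f}{N + 98} = \left(4 + 13\right)^{2} - \frac{66}{-16 + 98} = 17^{2} - \frac{66}{82} = 289 - \frac{33}{41} = \frac{11816}{41}$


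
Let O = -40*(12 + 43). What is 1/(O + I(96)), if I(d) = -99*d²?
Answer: -1/914584 ≈ -1.0934e-6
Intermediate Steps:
O = -2200 (O = -40*55 = -2200)
1/(O + I(96)) = 1/(-2200 - 99*96²) = 1/(-2200 - 99*9216) = 1/(-2200 - 912384) = 1/(-914584) = -1/914584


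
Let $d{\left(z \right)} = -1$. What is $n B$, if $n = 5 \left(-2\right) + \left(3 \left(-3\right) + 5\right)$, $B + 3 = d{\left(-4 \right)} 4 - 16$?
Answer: $322$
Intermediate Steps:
$B = -23$ ($B = -3 - 20 = -23$)
$n = -14$ ($n = -10 + \left(-9 + 5\right) = -10 - 4 = -14$)
$n B = \left(-14\right) \left(-23\right) = 322$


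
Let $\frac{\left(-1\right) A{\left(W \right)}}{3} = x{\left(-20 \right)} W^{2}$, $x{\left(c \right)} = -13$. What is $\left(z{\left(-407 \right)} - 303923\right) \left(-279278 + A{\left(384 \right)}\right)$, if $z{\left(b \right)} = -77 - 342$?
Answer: $-1665209079052$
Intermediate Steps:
$z{\left(b \right)} = -419$ ($z{\left(b \right)} = -77 - 342 = -419$)
$A{\left(W \right)} = 39 W^{2}$ ($A{\left(W \right)} = - 3 \left(- 13 W^{2}\right) = 39 W^{2}$)
$\left(z{\left(-407 \right)} - 303923\right) \left(-279278 + A{\left(384 \right)}\right) = \left(-419 - 303923\right) \left(-279278 + 39 \cdot 384^{2}\right) = - 304342 \left(-279278 + 39 \cdot 147456\right) = - 304342 \left(-279278 + 5750784\right) = \left(-304342\right) 5471506 = -1665209079052$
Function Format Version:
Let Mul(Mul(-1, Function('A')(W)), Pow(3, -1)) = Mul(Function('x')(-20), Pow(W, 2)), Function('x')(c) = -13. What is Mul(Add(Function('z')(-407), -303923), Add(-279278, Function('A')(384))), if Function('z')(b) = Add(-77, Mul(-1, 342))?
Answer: -1665209079052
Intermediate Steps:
Function('z')(b) = -419 (Function('z')(b) = Add(-77, -342) = -419)
Function('A')(W) = Mul(39, Pow(W, 2)) (Function('A')(W) = Mul(-3, Mul(-13, Pow(W, 2))) = Mul(39, Pow(W, 2)))
Mul(Add(Function('z')(-407), -303923), Add(-279278, Function('A')(384))) = Mul(Add(-419, -303923), Add(-279278, Mul(39, Pow(384, 2)))) = Mul(-304342, Add(-279278, Mul(39, 147456))) = Mul(-304342, Add(-279278, 5750784)) = Mul(-304342, 5471506) = -1665209079052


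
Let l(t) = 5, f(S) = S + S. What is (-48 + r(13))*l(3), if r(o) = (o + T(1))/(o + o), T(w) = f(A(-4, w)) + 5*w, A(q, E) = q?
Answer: -3095/13 ≈ -238.08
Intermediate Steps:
f(S) = 2*S
T(w) = -8 + 5*w (T(w) = 2*(-4) + 5*w = -8 + 5*w)
r(o) = (-3 + o)/(2*o) (r(o) = (o + (-8 + 5*1))/(o + o) = (o + (-8 + 5))/((2*o)) = (o - 3)*(1/(2*o)) = (-3 + o)*(1/(2*o)) = (-3 + o)/(2*o))
(-48 + r(13))*l(3) = (-48 + (½)*(-3 + 13)/13)*5 = (-48 + (½)*(1/13)*10)*5 = (-48 + 5/13)*5 = -619/13*5 = -3095/13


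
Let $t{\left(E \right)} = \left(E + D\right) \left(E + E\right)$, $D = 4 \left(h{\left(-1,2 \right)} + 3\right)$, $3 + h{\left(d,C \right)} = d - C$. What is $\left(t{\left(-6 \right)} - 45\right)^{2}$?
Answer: $29241$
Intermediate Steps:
$h{\left(d,C \right)} = -3 + d - C$ ($h{\left(d,C \right)} = -3 - \left(C - d\right) = -3 + d - C$)
$D = -12$ ($D = 4 \left(\left(-3 - 1 - 2\right) + 3\right) = 4 \left(-6 + 3\right) = 4 \left(-3\right) = -12$)
$t{\left(E \right)} = 2 E \left(-12 + E\right)$ ($t{\left(E \right)} = \left(E - 12\right) \left(E + E\right) = \left(-12 + E\right) 2 E = 2 E \left(-12 + E\right)$)
$\left(t{\left(-6 \right)} - 45\right)^{2} = \left(2 \left(-6\right) \left(-12 - 6\right) - 45\right)^{2} = \left(2 \left(-6\right) \left(-18\right) - 45\right)^{2} = \left(216 - 45\right)^{2} = 171^{2} = 29241$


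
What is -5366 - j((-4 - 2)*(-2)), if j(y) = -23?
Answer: -5343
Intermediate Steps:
-5366 - j((-4 - 2)*(-2)) = -5366 - 1*(-23) = -5366 + 23 = -5343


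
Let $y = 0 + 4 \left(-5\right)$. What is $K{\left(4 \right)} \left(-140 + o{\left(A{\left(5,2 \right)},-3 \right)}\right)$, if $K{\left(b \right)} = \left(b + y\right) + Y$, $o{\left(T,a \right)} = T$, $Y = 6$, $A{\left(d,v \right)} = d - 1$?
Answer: $1360$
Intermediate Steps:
$y = -20$ ($y = 0 - 20 = -20$)
$A{\left(d,v \right)} = -1 + d$
$K{\left(b \right)} = -14 + b$ ($K{\left(b \right)} = \left(b - 20\right) + 6 = \left(-20 + b\right) + 6 = -14 + b$)
$K{\left(4 \right)} \left(-140 + o{\left(A{\left(5,2 \right)},-3 \right)}\right) = \left(-14 + 4\right) \left(-140 + \left(-1 + 5\right)\right) = - 10 \left(-140 + 4\right) = \left(-10\right) \left(-136\right) = 1360$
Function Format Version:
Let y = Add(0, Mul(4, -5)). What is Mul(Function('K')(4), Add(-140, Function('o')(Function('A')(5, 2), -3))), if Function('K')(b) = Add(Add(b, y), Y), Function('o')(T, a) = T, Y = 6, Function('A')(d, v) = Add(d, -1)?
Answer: 1360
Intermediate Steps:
y = -20 (y = Add(0, -20) = -20)
Function('A')(d, v) = Add(-1, d)
Function('K')(b) = Add(-14, b) (Function('K')(b) = Add(Add(b, -20), 6) = Add(Add(-20, b), 6) = Add(-14, b))
Mul(Function('K')(4), Add(-140, Function('o')(Function('A')(5, 2), -3))) = Mul(Add(-14, 4), Add(-140, Add(-1, 5))) = Mul(-10, Add(-140, 4)) = Mul(-10, -136) = 1360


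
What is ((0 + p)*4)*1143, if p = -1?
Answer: -4572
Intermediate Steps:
((0 + p)*4)*1143 = ((0 - 1)*4)*1143 = -1*4*1143 = -4*1143 = -4572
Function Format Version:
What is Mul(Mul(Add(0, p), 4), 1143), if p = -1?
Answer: -4572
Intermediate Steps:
Mul(Mul(Add(0, p), 4), 1143) = Mul(Mul(Add(0, -1), 4), 1143) = Mul(Mul(-1, 4), 1143) = Mul(-4, 1143) = -4572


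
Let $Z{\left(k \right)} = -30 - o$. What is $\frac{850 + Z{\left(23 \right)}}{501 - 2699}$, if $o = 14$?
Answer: $- \frac{403}{1099} \approx -0.3667$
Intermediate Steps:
$Z{\left(k \right)} = -44$ ($Z{\left(k \right)} = -30 - 14 = -44$)
$\frac{850 + Z{\left(23 \right)}}{501 - 2699} = \frac{850 - 44}{501 - 2699} = \frac{806}{-2198} = 806 \left(- \frac{1}{2198}\right) = - \frac{403}{1099}$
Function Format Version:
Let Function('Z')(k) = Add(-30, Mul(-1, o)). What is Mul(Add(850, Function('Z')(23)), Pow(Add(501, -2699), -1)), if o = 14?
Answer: Rational(-403, 1099) ≈ -0.36670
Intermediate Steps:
Function('Z')(k) = -44 (Function('Z')(k) = Add(-30, Mul(-1, 14)) = Add(-30, -14) = -44)
Mul(Add(850, Function('Z')(23)), Pow(Add(501, -2699), -1)) = Mul(Add(850, -44), Pow(Add(501, -2699), -1)) = Mul(806, Pow(-2198, -1)) = Mul(806, Rational(-1, 2198)) = Rational(-403, 1099)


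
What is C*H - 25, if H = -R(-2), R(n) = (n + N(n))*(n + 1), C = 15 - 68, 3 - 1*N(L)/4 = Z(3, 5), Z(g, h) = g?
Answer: 81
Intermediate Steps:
N(L) = 0 (N(L) = 12 - 4*3 = 12 - 12 = 0)
C = -53
R(n) = n*(1 + n) (R(n) = (n + 0)*(n + 1) = n*(1 + n))
H = -2 (H = -(-2)*(1 - 2) = -(-2)*(-1) = -1*2 = -2)
C*H - 25 = -53*(-2) - 25 = 106 - 25 = 81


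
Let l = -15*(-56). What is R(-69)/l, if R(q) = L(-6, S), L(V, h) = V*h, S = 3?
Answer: -3/140 ≈ -0.021429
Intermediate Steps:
R(q) = -18 (R(q) = -6*3 = -18)
l = 840
R(-69)/l = -18/840 = -18*1/840 = -3/140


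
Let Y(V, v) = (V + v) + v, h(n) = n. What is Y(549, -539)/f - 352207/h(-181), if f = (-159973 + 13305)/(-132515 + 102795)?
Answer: 12202958999/6636727 ≈ 1838.7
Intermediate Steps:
f = 36667/7430 (f = -146668/(-29720) = -146668*(-1/29720) = 36667/7430 ≈ 4.9350)
Y(V, v) = V + 2*v
Y(549, -539)/f - 352207/h(-181) = (549 + 2*(-539))/(36667/7430) - 352207/(-181) = (549 - 1078)*(7430/36667) - 352207*(-1/181) = -529*7430/36667 + 352207/181 = -3930470/36667 + 352207/181 = 12202958999/6636727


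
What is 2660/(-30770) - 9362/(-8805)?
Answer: 26464744/27092985 ≈ 0.97681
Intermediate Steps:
2660/(-30770) - 9362/(-8805) = 2660*(-1/30770) - 9362*(-1/8805) = -266/3077 + 9362/8805 = 26464744/27092985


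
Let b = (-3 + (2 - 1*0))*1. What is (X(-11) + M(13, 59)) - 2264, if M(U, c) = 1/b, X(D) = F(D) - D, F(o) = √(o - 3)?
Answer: -2254 + I*√14 ≈ -2254.0 + 3.7417*I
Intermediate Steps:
F(o) = √(-3 + o)
X(D) = √(-3 + D) - D
b = -1 (b = (-3 + (2 + 0))*1 = (-3 + 2)*1 = -1*1 = -1)
M(U, c) = -1 (M(U, c) = 1/(-1) = -1)
(X(-11) + M(13, 59)) - 2264 = ((√(-3 - 11) - 1*(-11)) - 1) - 2264 = ((√(-14) + 11) - 1) - 2264 = ((I*√14 + 11) - 1) - 2264 = ((11 + I*√14) - 1) - 2264 = (10 + I*√14) - 2264 = -2254 + I*√14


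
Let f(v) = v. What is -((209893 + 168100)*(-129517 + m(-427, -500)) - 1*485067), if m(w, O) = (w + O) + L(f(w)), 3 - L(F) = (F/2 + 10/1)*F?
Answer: 164303565437/2 ≈ 8.2152e+10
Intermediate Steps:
L(F) = 3 - F*(10 + F/2) (L(F) = 3 - (F/2 + 10/1)*F = 3 - (F*(½) + 10*1)*F = 3 - (F/2 + 10)*F = 3 - (10 + F/2)*F = 3 - F*(10 + F/2))
m(w, O) = 3 + O - 9*w - w²/2 (m(w, O) = (w + O) + (3 - 10*w - w²/2) = (O + w) + (3 - 10*w - w²/2) = 3 + O - 9*w - w²/2)
-((209893 + 168100)*(-129517 + m(-427, -500)) - 1*485067) = -((209893 + 168100)*(-129517 + (3 - 500 - 9*(-427) - ½*(-427)²)) - 1*485067) = -(377993*(-129517 + (3 - 500 + 3843 - ½*182329)) - 485067) = -(377993*(-129517 + (3 - 500 + 3843 - 182329/2)) - 485067) = -(377993*(-129517 - 175637/2) - 485067) = -(377993*(-434671/2) - 485067) = -(-164302595303/2 - 485067) = -1*(-164303565437/2) = 164303565437/2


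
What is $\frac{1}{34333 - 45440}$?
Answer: $- \frac{1}{11107} \approx -9.0033 \cdot 10^{-5}$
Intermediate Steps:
$\frac{1}{34333 - 45440} = \frac{1}{-11107} = - \frac{1}{11107}$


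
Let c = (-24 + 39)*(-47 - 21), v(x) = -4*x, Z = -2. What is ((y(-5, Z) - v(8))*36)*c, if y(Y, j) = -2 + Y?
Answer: -918000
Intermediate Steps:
c = -1020 (c = 15*(-68) = -1020)
((y(-5, Z) - v(8))*36)*c = (((-2 - 5) - (-4)*8)*36)*(-1020) = ((-7 - 1*(-32))*36)*(-1020) = ((-7 + 32)*36)*(-1020) = (25*36)*(-1020) = 900*(-1020) = -918000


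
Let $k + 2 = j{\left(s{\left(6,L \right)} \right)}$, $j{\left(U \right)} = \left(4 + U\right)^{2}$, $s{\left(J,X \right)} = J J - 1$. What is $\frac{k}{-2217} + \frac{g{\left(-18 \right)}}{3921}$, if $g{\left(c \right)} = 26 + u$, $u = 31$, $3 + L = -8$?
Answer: $- \frac{1943210}{2897619} \approx -0.67062$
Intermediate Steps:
$L = -11$ ($L = -3 - 8 = -11$)
$s{\left(J,X \right)} = -1 + J^{2}$ ($s{\left(J,X \right)} = J^{2} - 1 = -1 + J^{2}$)
$k = 1519$ ($k = -2 + \left(4 - \left(1 - 6^{2}\right)\right)^{2} = -2 + \left(4 + \left(-1 + 36\right)\right)^{2} = -2 + \left(4 + 35\right)^{2} = -2 + 39^{2} = -2 + 1521 = 1519$)
$g{\left(c \right)} = 57$ ($g{\left(c \right)} = 26 + 31 = 57$)
$\frac{k}{-2217} + \frac{g{\left(-18 \right)}}{3921} = \frac{1519}{-2217} + \frac{57}{3921} = 1519 \left(- \frac{1}{2217}\right) + 57 \cdot \frac{1}{3921} = - \frac{1519}{2217} + \frac{19}{1307} = - \frac{1943210}{2897619}$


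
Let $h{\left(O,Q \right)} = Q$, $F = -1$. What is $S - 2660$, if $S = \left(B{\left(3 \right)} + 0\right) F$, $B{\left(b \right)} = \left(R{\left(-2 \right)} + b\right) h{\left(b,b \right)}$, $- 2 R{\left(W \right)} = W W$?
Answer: $-2663$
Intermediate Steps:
$R{\left(W \right)} = - \frac{W^{2}}{2}$ ($R{\left(W \right)} = - \frac{W W}{2} = - \frac{W^{2}}{2}$)
$B{\left(b \right)} = b \left(-2 + b\right)$ ($B{\left(b \right)} = \left(- \frac{\left(-2\right)^{2}}{2} + b\right) b = \left(\left(- \frac{1}{2}\right) 4 + b\right) b = \left(-2 + b\right) b = b \left(-2 + b\right)$)
$S = -3$ ($S = \left(3 \left(-2 + 3\right) + 0\right) \left(-1\right) = \left(3 \cdot 1 + 0\right) \left(-1\right) = \left(3 + 0\right) \left(-1\right) = 3 \left(-1\right) = -3$)
$S - 2660 = -3 - 2660 = -2663$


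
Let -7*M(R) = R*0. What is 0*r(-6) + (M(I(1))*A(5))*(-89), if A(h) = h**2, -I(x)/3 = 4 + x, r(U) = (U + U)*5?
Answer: 0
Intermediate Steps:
r(U) = 10*U (r(U) = (2*U)*5 = 10*U)
I(x) = -12 - 3*x (I(x) = -3*(4 + x) = -12 - 3*x)
M(R) = 0 (M(R) = -R*0/7 = -1/7*0 = 0)
0*r(-6) + (M(I(1))*A(5))*(-89) = 0*(10*(-6)) + (0*5**2)*(-89) = 0*(-60) + (0*25)*(-89) = 0 + 0*(-89) = 0 + 0 = 0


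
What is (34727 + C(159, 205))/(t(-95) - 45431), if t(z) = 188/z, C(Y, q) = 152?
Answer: -3313505/4316133 ≈ -0.76770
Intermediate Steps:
(34727 + C(159, 205))/(t(-95) - 45431) = (34727 + 152)/(188/(-95) - 45431) = 34879/(188*(-1/95) - 45431) = 34879/(-188/95 - 45431) = 34879/(-4316133/95) = 34879*(-95/4316133) = -3313505/4316133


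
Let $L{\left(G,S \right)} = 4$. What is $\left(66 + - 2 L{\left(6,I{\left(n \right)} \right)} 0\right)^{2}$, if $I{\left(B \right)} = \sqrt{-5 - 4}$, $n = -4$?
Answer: $4356$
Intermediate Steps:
$I{\left(B \right)} = 3 i$ ($I{\left(B \right)} = \sqrt{-9} = 3 i$)
$\left(66 + - 2 L{\left(6,I{\left(n \right)} \right)} 0\right)^{2} = \left(66 + \left(-2\right) 4 \cdot 0\right)^{2} = \left(66 - 0\right)^{2} = \left(66 + 0\right)^{2} = 66^{2} = 4356$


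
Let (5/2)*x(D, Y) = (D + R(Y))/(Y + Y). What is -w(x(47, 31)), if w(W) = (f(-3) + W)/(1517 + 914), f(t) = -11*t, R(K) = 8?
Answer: -94/6851 ≈ -0.013721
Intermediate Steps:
x(D, Y) = (8 + D)/(5*Y) (x(D, Y) = 2*((D + 8)/(Y + Y))/5 = 2*((8 + D)/((2*Y)))/5 = 2*((8 + D)*(1/(2*Y)))/5 = 2*((8 + D)/(2*Y))/5 = (8 + D)/(5*Y))
w(W) = 3/221 + W/2431 (w(W) = (-11*(-3) + W)/(1517 + 914) = (33 + W)/2431 = (33 + W)*(1/2431) = 3/221 + W/2431)
-w(x(47, 31)) = -(3/221 + ((1/5)*(8 + 47)/31)/2431) = -(3/221 + ((1/5)*(1/31)*55)/2431) = -(3/221 + (1/2431)*(11/31)) = -(3/221 + 1/6851) = -1*94/6851 = -94/6851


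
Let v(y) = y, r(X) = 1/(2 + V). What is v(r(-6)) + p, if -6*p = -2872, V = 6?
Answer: 11491/24 ≈ 478.79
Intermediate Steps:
r(X) = ⅛ (r(X) = 1/(2 + 6) = 1/8 = ⅛)
p = 1436/3 (p = -⅙*(-2872) = 1436/3 ≈ 478.67)
v(r(-6)) + p = ⅛ + 1436/3 = 11491/24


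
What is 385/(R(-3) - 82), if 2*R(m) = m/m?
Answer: -770/163 ≈ -4.7239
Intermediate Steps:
R(m) = 1/2 (R(m) = (m/m)/2 = (1/2)*1 = 1/2)
385/(R(-3) - 82) = 385/(1/2 - 82) = 385/(-163/2) = -2/163*385 = -770/163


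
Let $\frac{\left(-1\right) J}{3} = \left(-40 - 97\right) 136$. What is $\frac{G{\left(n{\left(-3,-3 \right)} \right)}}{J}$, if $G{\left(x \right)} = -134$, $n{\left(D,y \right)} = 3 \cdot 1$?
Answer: $- \frac{67}{27948} \approx -0.0023973$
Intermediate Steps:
$n{\left(D,y \right)} = 3$
$J = 55896$ ($J = - 3 \left(-40 - 97\right) 136 = - 3 \left(\left(-137\right) 136\right) = \left(-3\right) \left(-18632\right) = 55896$)
$\frac{G{\left(n{\left(-3,-3 \right)} \right)}}{J} = - \frac{134}{55896} = \left(-134\right) \frac{1}{55896} = - \frac{67}{27948}$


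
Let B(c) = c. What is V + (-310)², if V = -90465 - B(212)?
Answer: 5423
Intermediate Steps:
V = -90677 (V = -90465 - 1*212 = -90465 - 212 = -90677)
V + (-310)² = -90677 + (-310)² = -90677 + 96100 = 5423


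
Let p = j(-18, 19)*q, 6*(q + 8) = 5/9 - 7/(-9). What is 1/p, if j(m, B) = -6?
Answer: 3/140 ≈ 0.021429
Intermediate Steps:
q = -70/9 (q = -8 + (5/9 - 7/(-9))/6 = -8 + (5*(⅑) - 7*(-⅑))/6 = -8 + (5/9 + 7/9)/6 = -8 + (⅙)*(4/3) = -8 + 2/9 = -70/9 ≈ -7.7778)
p = 140/3 (p = -6*(-70/9) = 140/3 ≈ 46.667)
1/p = 1/(140/3) = 3/140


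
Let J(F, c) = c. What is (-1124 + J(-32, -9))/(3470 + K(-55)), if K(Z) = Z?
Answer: -1133/3415 ≈ -0.33177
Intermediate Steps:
(-1124 + J(-32, -9))/(3470 + K(-55)) = (-1124 - 9)/(3470 - 55) = -1133/3415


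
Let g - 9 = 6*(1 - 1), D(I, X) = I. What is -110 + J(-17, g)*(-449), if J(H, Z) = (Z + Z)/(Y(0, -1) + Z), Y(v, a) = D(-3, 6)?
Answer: -1457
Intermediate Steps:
Y(v, a) = -3
g = 9 (g = 9 + 6*(1 - 1) = 9 + 6*0 = 9 + 0 = 9)
J(H, Z) = 2*Z/(-3 + Z) (J(H, Z) = (Z + Z)/(-3 + Z) = (2*Z)/(-3 + Z) = 2*Z/(-3 + Z))
-110 + J(-17, g)*(-449) = -110 + (2*9/(-3 + 9))*(-449) = -110 + (2*9/6)*(-449) = -110 + (2*9*(⅙))*(-449) = -110 + 3*(-449) = -110 - 1347 = -1457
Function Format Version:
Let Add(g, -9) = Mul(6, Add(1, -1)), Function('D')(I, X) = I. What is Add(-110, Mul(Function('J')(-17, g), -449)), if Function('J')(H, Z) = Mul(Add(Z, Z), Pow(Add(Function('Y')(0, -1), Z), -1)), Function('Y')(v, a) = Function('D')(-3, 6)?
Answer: -1457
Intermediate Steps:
Function('Y')(v, a) = -3
g = 9 (g = Add(9, Mul(6, Add(1, -1))) = Add(9, Mul(6, 0)) = Add(9, 0) = 9)
Function('J')(H, Z) = Mul(2, Z, Pow(Add(-3, Z), -1)) (Function('J')(H, Z) = Mul(Add(Z, Z), Pow(Add(-3, Z), -1)) = Mul(Mul(2, Z), Pow(Add(-3, Z), -1)) = Mul(2, Z, Pow(Add(-3, Z), -1)))
Add(-110, Mul(Function('J')(-17, g), -449)) = Add(-110, Mul(Mul(2, 9, Pow(Add(-3, 9), -1)), -449)) = Add(-110, Mul(Mul(2, 9, Pow(6, -1)), -449)) = Add(-110, Mul(Mul(2, 9, Rational(1, 6)), -449)) = Add(-110, Mul(3, -449)) = Add(-110, -1347) = -1457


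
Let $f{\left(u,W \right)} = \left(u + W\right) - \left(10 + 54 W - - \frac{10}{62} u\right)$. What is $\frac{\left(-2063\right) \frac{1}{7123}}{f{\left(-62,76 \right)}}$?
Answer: $\frac{2063}{29133070} \approx 7.0813 \cdot 10^{-5}$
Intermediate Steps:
$f{\left(u,W \right)} = -10 - 53 W + \frac{26 u}{31}$ ($f{\left(u,W \right)} = \left(W + u\right) - \left(10 + 54 W - \left(-10\right) \frac{1}{62} u\right) = \left(W + u\right) - \left(10 + 54 W + \frac{5 u}{31}\right) = -10 - 53 W + \frac{26 u}{31}$)
$\frac{\left(-2063\right) \frac{1}{7123}}{f{\left(-62,76 \right)}} = \frac{\left(-2063\right) \frac{1}{7123}}{-10 - 4028 + \frac{26}{31} \left(-62\right)} = \frac{\left(-2063\right) \frac{1}{7123}}{-10 - 4028 - 52} = - \frac{2063}{7123 \left(-4090\right)} = \left(- \frac{2063}{7123}\right) \left(- \frac{1}{4090}\right) = \frac{2063}{29133070}$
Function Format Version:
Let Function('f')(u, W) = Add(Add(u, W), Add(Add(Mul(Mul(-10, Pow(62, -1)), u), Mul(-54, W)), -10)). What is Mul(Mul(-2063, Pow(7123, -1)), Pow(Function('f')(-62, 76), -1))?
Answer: Rational(2063, 29133070) ≈ 7.0813e-5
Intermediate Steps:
Function('f')(u, W) = Add(-10, Mul(-53, W), Mul(Rational(26, 31), u)) (Function('f')(u, W) = Add(Add(W, u), Add(Add(Mul(Mul(-10, Rational(1, 62)), u), Mul(-54, W)), -10)) = Add(Add(W, u), Add(Add(Mul(Rational(-5, 31), u), Mul(-54, W)), -10)) = Add(Add(W, u), Add(Add(Mul(-54, W), Mul(Rational(-5, 31), u)), -10)) = Add(Add(W, u), Add(-10, Mul(-54, W), Mul(Rational(-5, 31), u))) = Add(-10, Mul(-53, W), Mul(Rational(26, 31), u)))
Mul(Mul(-2063, Pow(7123, -1)), Pow(Function('f')(-62, 76), -1)) = Mul(Mul(-2063, Pow(7123, -1)), Pow(Add(-10, Mul(-53, 76), Mul(Rational(26, 31), -62)), -1)) = Mul(Mul(-2063, Rational(1, 7123)), Pow(Add(-10, -4028, -52), -1)) = Mul(Rational(-2063, 7123), Pow(-4090, -1)) = Mul(Rational(-2063, 7123), Rational(-1, 4090)) = Rational(2063, 29133070)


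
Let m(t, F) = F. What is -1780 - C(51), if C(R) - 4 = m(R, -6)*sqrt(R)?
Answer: -1784 + 6*sqrt(51) ≈ -1741.2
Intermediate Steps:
C(R) = 4 - 6*sqrt(R)
-1780 - C(51) = -1780 - (4 - 6*sqrt(51)) = -1780 + (-4 + 6*sqrt(51)) = -1784 + 6*sqrt(51)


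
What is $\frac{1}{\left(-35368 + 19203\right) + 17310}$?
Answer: $\frac{1}{1145} \approx 0.00087336$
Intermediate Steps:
$\frac{1}{\left(-35368 + 19203\right) + 17310} = \frac{1}{-16165 + 17310} = \frac{1}{1145}$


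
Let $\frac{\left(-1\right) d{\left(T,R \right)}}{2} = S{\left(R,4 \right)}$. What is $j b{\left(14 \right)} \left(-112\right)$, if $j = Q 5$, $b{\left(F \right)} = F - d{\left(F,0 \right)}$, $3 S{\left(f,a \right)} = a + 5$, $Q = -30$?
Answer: $336000$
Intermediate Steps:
$S{\left(f,a \right)} = \frac{5}{3} + \frac{a}{3}$ ($S{\left(f,a \right)} = \frac{a + 5}{3} = \frac{5 + a}{3} = \frac{5}{3} + \frac{a}{3}$)
$d{\left(T,R \right)} = -6$ ($d{\left(T,R \right)} = - 2 \left(\frac{5}{3} + \frac{1}{3} \cdot 4\right) = - 2 \left(\frac{5}{3} + \frac{4}{3}\right) = \left(-2\right) 3 = -6$)
$b{\left(F \right)} = 6 + F$ ($b{\left(F \right)} = F - -6 = F + 6 = 6 + F$)
$j = -150$ ($j = \left(-30\right) 5 = -150$)
$j b{\left(14 \right)} \left(-112\right) = - 150 \left(6 + 14\right) \left(-112\right) = \left(-150\right) 20 \left(-112\right) = \left(-3000\right) \left(-112\right) = 336000$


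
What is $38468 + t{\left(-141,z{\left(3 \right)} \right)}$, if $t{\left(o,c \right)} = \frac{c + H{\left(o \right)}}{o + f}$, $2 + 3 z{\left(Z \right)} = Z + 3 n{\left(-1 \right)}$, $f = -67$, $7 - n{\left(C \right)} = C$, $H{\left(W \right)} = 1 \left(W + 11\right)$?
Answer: $\frac{24004397}{624} \approx 38469.0$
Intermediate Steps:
$H{\left(W \right)} = 11 + W$ ($H{\left(W \right)} = 1 \left(11 + W\right) = 11 + W$)
$n{\left(C \right)} = 7 - C$
$z{\left(Z \right)} = \frac{22}{3} + \frac{Z}{3}$ ($z{\left(Z \right)} = - \frac{2}{3} + \frac{Z + 3 \left(7 - -1\right)}{3} = - \frac{2}{3} + \frac{Z + 3 \left(7 + 1\right)}{3} = - \frac{2}{3} + \frac{Z + 3 \cdot 8}{3} = - \frac{2}{3} + \frac{Z + 24}{3} = - \frac{2}{3} + \frac{24 + Z}{3} = - \frac{2}{3} + \left(8 + \frac{Z}{3}\right) = \frac{22}{3} + \frac{Z}{3}$)
$t{\left(o,c \right)} = \frac{11 + c + o}{-67 + o}$ ($t{\left(o,c \right)} = \frac{c + \left(11 + o\right)}{o - 67} = \frac{11 + c + o}{-67 + o}$)
$38468 + t{\left(-141,z{\left(3 \right)} \right)} = 38468 + \frac{11 + \left(\frac{22}{3} + \frac{1}{3} \cdot 3\right) - 141}{-67 - 141} = 38468 + \frac{11 + \left(\frac{22}{3} + 1\right) - 141}{-208} = 38468 - \frac{11 + \frac{25}{3} - 141}{208} = 38468 - - \frac{365}{624} = 38468 + \frac{365}{624} = \frac{24004397}{624}$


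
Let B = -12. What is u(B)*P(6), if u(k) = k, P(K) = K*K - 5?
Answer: -372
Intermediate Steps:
P(K) = -5 + K**2 (P(K) = K**2 - 5 = -5 + K**2)
u(B)*P(6) = -12*(-5 + 6**2) = -12*(-5 + 36) = -12*31 = -372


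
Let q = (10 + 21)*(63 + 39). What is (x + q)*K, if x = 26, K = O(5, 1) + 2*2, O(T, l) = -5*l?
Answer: -3188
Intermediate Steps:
K = -1 (K = -5*1 + 2*2 = -5 + 4 = -1)
q = 3162 (q = 31*102 = 3162)
(x + q)*K = (26 + 3162)*(-1) = 3188*(-1) = -3188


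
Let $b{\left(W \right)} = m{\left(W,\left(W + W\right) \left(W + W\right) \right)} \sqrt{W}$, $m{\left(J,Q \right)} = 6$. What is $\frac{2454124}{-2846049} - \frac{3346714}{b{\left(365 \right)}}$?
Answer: $- \frac{2454124}{2846049} - \frac{1673357 \sqrt{365}}{1095} \approx -29197.0$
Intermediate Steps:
$b{\left(W \right)} = 6 \sqrt{W}$
$\frac{2454124}{-2846049} - \frac{3346714}{b{\left(365 \right)}} = \frac{2454124}{-2846049} - \frac{3346714}{6 \sqrt{365}} = 2454124 \left(- \frac{1}{2846049}\right) - 3346714 \frac{\sqrt{365}}{2190} = - \frac{2454124}{2846049} - \frac{1673357 \sqrt{365}}{1095}$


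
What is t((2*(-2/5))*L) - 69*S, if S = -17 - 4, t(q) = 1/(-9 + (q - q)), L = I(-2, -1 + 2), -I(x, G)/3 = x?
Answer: 13040/9 ≈ 1448.9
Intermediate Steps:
I(x, G) = -3*x
L = 6 (L = -3*(-2) = 6)
t(q) = -⅑ (t(q) = 1/(-9 + 0) = 1/(-9) = -⅑)
S = -21
t((2*(-2/5))*L) - 69*S = -⅑ - 69*(-21) = -⅑ + 1449 = 13040/9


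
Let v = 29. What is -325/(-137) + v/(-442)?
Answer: 139677/60554 ≈ 2.3067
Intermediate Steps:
-325/(-137) + v/(-442) = -325/(-137) + 29/(-442) = -325*(-1/137) + 29*(-1/442) = 325/137 - 29/442 = 139677/60554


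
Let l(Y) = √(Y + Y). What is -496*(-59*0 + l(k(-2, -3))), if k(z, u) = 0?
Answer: 0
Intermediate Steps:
l(Y) = √2*√Y (l(Y) = √(2*Y) = √2*√Y)
-496*(-59*0 + l(k(-2, -3))) = -496*(-59*0 + √2*√0) = -496*(0 + √2*0) = -496*(0 + 0) = -496*0 = 0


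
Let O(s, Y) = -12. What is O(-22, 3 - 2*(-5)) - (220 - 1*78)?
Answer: -154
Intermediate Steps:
O(-22, 3 - 2*(-5)) - (220 - 1*78) = -12 - (220 - 1*78) = -12 - (220 - 78) = -12 - 1*142 = -12 - 142 = -154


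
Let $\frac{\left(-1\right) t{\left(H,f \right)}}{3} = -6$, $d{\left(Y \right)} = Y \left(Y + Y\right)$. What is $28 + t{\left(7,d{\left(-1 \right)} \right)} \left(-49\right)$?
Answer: $-854$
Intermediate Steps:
$d{\left(Y \right)} = 2 Y^{2}$ ($d{\left(Y \right)} = Y 2 Y = 2 Y^{2}$)
$t{\left(H,f \right)} = 18$ ($t{\left(H,f \right)} = \left(-3\right) \left(-6\right) = 18$)
$28 + t{\left(7,d{\left(-1 \right)} \right)} \left(-49\right) = 28 + 18 \left(-49\right) = 28 - 882 = -854$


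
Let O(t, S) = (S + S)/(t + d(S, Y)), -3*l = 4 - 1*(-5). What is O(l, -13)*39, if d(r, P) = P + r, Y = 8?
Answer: 507/4 ≈ 126.75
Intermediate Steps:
l = -3 (l = -(4 - 1*(-5))/3 = -(4 + 5)/3 = -⅓*9 = -3)
O(t, S) = 2*S/(8 + S + t) (O(t, S) = (S + S)/(t + (8 + S)) = (2*S)/(8 + S + t) = 2*S/(8 + S + t))
O(l, -13)*39 = (2*(-13)/(8 - 13 - 3))*39 = (2*(-13)/(-8))*39 = (2*(-13)*(-⅛))*39 = (13/4)*39 = 507/4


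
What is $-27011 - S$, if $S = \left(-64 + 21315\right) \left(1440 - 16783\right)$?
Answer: $326027082$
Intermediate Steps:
$S = -326054093$ ($S = 21251 \left(-15343\right) = -326054093$)
$-27011 - S = -27011 - -326054093 = -27011 + 326054093 = 326027082$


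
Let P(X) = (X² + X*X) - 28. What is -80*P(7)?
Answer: -5600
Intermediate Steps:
P(X) = -28 + 2*X² (P(X) = (X² + X²) - 28 = 2*X² - 28 = -28 + 2*X²)
-80*P(7) = -80*(-28 + 2*7²) = -80*(-28 + 2*49) = -80*(-28 + 98) = -80*70 = -5600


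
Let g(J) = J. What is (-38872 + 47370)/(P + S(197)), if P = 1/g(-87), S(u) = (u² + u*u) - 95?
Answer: 52809/481750 ≈ 0.10962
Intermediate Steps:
S(u) = -95 + 2*u² (S(u) = (u² + u²) - 95 = 2*u² - 95 = -95 + 2*u²)
P = -1/87 (P = 1/(-87) = -1/87 ≈ -0.011494)
(-38872 + 47370)/(P + S(197)) = (-38872 + 47370)/(-1/87 + (-95 + 2*197²)) = 8498/(-1/87 + (-95 + 2*38809)) = 8498/(-1/87 + (-95 + 77618)) = 8498/(-1/87 + 77523) = 8498/(6744500/87) = 8498*(87/6744500) = 52809/481750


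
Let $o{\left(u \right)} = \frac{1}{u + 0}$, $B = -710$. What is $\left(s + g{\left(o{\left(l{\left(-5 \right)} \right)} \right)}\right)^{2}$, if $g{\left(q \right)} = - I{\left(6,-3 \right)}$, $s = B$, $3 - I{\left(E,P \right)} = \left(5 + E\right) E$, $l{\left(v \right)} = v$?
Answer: $418609$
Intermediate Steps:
$I{\left(E,P \right)} = 3 - E \left(5 + E\right)$ ($I{\left(E,P \right)} = 3 - \left(5 + E\right) E = 3 - E \left(5 + E\right)$)
$s = -710$
$o{\left(u \right)} = \frac{1}{u}$
$g{\left(q \right)} = 63$ ($g{\left(q \right)} = - (3 - 6^{2} - 30) = - (3 - 36 - 30) = \left(-1\right) \left(-63\right) = 63$)
$\left(s + g{\left(o{\left(l{\left(-5 \right)} \right)} \right)}\right)^{2} = \left(-710 + 63\right)^{2} = \left(-647\right)^{2} = 418609$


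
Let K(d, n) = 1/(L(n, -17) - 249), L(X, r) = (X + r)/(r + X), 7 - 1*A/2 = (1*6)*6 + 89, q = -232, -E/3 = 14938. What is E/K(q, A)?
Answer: 11113872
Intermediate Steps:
E = -44814 (E = -3*14938 = -44814)
A = -236 (A = 14 - 2*((1*6)*6 + 89) = 14 - 2*(6*6 + 89) = 14 - 2*(36 + 89) = 14 - 2*125 = 14 - 250 = -236)
L(X, r) = 1 (L(X, r) = (X + r)/(X + r) = 1)
K(d, n) = -1/248 (K(d, n) = 1/(1 - 249) = 1/(-248) = -1/248)
E/K(q, A) = -44814/(-1/248) = -44814*(-248) = 11113872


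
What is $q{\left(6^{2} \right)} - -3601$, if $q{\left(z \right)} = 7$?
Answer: $3608$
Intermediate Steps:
$q{\left(6^{2} \right)} - -3601 = 7 - -3601 = 7 + 3601 = 3608$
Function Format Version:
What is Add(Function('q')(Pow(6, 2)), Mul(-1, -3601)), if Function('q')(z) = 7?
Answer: 3608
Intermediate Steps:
Add(Function('q')(Pow(6, 2)), Mul(-1, -3601)) = Add(7, Mul(-1, -3601)) = Add(7, 3601) = 3608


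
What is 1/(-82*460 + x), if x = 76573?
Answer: 1/38853 ≈ 2.5738e-5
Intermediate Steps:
1/(-82*460 + x) = 1/(-82*460 + 76573) = 1/(-37720 + 76573) = 1/38853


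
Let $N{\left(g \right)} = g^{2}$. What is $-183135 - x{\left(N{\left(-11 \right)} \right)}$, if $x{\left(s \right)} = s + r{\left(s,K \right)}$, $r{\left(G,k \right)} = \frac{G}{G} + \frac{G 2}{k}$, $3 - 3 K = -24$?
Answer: $- \frac{1649555}{9} \approx -1.8328 \cdot 10^{5}$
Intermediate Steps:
$K = 9$ ($K = 1 - -8 = 1 + 8 = 9$)
$r{\left(G,k \right)} = 1 + \frac{2 G}{k}$
$x{\left(s \right)} = 1 + \frac{11 s}{9}$ ($x{\left(s \right)} = s + \frac{9 + 2 s}{9} = s + \left(1 + \frac{2 s}{9}\right) = 1 + \frac{11 s}{9}$)
$-183135 - x{\left(N{\left(-11 \right)} \right)} = -183135 - \left(1 + \frac{11 \left(-11\right)^{2}}{9}\right) = -183135 - \left(1 + \frac{11}{9} \cdot 121\right) = -183135 - \left(1 + \frac{1331}{9}\right) = -183135 - \frac{1340}{9} = - \frac{1649555}{9}$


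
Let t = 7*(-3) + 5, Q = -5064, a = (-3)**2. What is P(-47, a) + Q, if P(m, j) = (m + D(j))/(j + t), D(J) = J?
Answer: -35410/7 ≈ -5058.6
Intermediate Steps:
a = 9
t = -16 (t = -21 + 5 = -16)
P(m, j) = (j + m)/(-16 + j) (P(m, j) = (m + j)/(j - 16) = (j + m)/(-16 + j))
P(-47, a) + Q = (9 - 47)/(-16 + 9) - 5064 = -38/(-7) - 5064 = -1/7*(-38) - 5064 = 38/7 - 5064 = -35410/7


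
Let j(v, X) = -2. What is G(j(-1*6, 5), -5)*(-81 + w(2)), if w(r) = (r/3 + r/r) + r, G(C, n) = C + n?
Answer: 1624/3 ≈ 541.33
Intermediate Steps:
w(r) = 1 + 4*r/3 (w(r) = (r*(⅓) + 1) + r = (r/3 + 1) + r = (1 + r/3) + r = 1 + 4*r/3)
G(j(-1*6, 5), -5)*(-81 + w(2)) = (-2 - 5)*(-81 + (1 + (4/3)*2)) = -7*(-81 + (1 + 8/3)) = -7*(-81 + 11/3) = -7*(-232/3) = 1624/3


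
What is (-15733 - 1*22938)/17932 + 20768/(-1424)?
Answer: -26717455/1595948 ≈ -16.741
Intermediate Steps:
(-15733 - 1*22938)/17932 + 20768/(-1424) = (-15733 - 22938)*(1/17932) + 20768*(-1/1424) = -38671*1/17932 - 1298/89 = -38671/17932 - 1298/89 = -26717455/1595948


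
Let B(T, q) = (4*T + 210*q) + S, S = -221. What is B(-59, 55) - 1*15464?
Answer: -4371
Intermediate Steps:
B(T, q) = -221 + 4*T + 210*q (B(T, q) = (4*T + 210*q) - 221 = -221 + 4*T + 210*q)
B(-59, 55) - 1*15464 = (-221 + 4*(-59) + 210*55) - 1*15464 = (-221 - 236 + 11550) - 15464 = 11093 - 15464 = -4371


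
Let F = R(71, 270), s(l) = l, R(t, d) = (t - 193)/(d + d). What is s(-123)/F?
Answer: 33210/61 ≈ 544.43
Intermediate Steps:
R(t, d) = (-193 + t)/(2*d) (R(t, d) = (-193 + t)/((2*d)) = (-193 + t)*(1/(2*d)) = (-193 + t)/(2*d))
F = -61/270 (F = (1/2)*(-193 + 71)/270 = (1/2)*(1/270)*(-122) = -61/270 ≈ -0.22593)
s(-123)/F = -123/(-61/270) = -123*(-270/61) = 33210/61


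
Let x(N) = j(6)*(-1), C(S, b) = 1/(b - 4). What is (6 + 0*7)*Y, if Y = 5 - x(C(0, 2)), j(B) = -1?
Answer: 24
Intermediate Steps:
C(S, b) = 1/(-4 + b)
x(N) = 1 (x(N) = -1*(-1) = 1)
Y = 4 (Y = 5 - 1*1 = 5 - 1 = 4)
(6 + 0*7)*Y = (6 + 0*7)*4 = (6 + 0)*4 = 6*4 = 24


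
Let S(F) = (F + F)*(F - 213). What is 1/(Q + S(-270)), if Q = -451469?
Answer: -1/190649 ≈ -5.2452e-6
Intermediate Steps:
S(F) = 2*F*(-213 + F) (S(F) = (2*F)*(-213 + F) = 2*F*(-213 + F))
1/(Q + S(-270)) = 1/(-451469 + 2*(-270)*(-213 - 270)) = 1/(-451469 + 2*(-270)*(-483)) = 1/(-451469 + 260820) = 1/(-190649) = -1/190649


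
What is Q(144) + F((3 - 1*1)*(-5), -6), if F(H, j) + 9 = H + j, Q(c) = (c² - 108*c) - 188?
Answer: 4971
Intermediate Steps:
Q(c) = -188 + c² - 108*c
F(H, j) = -9 + H + j (F(H, j) = -9 + (H + j) = -9 + H + j)
Q(144) + F((3 - 1*1)*(-5), -6) = (-188 + 144² - 108*144) + (-9 + (3 - 1*1)*(-5) - 6) = (-188 + 20736 - 15552) + (-9 + (3 - 1)*(-5) - 6) = 4996 + (-9 + 2*(-5) - 6) = 4996 + (-9 - 10 - 6) = 4996 - 25 = 4971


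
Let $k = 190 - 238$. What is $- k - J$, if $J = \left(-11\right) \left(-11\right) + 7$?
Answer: $-80$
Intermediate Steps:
$k = -48$ ($k = 190 - 238 = -48$)
$J = 128$ ($J = 121 + 7 = 128$)
$- k - J = \left(-1\right) \left(-48\right) - 128 = 48 - 128 = -80$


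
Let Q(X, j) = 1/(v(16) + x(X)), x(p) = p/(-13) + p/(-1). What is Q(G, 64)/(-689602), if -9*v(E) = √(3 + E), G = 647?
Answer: 4769037/2291489958363673 - 1521*√19/4582979916727346 ≈ 2.0797e-9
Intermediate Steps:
x(p) = -14*p/13 (x(p) = p*(-1/13) + p*(-1) = -p/13 - p = -14*p/13)
v(E) = -√(3 + E)/9
Q(X, j) = 1/(-14*X/13 - √19/9) (Q(X, j) = 1/(-√(3 + 16)/9 - 14*X/13) = 1/(-√19/9 - 14*X/13) = 1/(-14*X/13 - √19/9))
Q(G, 64)/(-689602) = -117/(13*√19 + 126*647)/(-689602) = -117/(13*√19 + 81522)*(-1/689602) = -117/(81522 + 13*√19)*(-1/689602) = 117/(689602*(81522 + 13*√19))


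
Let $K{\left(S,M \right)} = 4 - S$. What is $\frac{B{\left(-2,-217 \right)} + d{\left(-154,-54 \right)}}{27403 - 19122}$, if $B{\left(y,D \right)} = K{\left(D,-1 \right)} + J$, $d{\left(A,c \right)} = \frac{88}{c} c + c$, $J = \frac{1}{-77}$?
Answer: $\frac{19634}{637637} \approx 0.030792$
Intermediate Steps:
$J = - \frac{1}{77} \approx -0.012987$
$d{\left(A,c \right)} = 88 + c$
$B{\left(y,D \right)} = \frac{307}{77} - D$ ($B{\left(y,D \right)} = \left(4 - D\right) - \frac{1}{77} = \frac{307}{77} - D$)
$\frac{B{\left(-2,-217 \right)} + d{\left(-154,-54 \right)}}{27403 - 19122} = \frac{\left(\frac{307}{77} - -217\right) + \left(88 - 54\right)}{27403 - 19122} = \frac{\left(\frac{307}{77} + 217\right) + 34}{8281} = \left(\frac{17016}{77} + 34\right) \frac{1}{8281} = \frac{19634}{77} \cdot \frac{1}{8281} = \frac{19634}{637637}$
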